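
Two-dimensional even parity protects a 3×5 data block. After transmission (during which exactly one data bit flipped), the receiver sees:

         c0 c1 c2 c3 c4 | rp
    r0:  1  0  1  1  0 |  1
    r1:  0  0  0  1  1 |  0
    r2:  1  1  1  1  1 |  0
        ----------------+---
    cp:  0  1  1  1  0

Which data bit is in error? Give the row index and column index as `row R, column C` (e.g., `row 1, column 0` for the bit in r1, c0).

row 2, column 2

Recompute each row's even parity and compare to rp:
  r0: data parity 1, sent rp 1 → ok
  r1: data parity 0, sent rp 0 → ok
  r2: data parity 1, sent rp 0 → mismatch
Recompute each column's even parity and compare to cp:
  c0: data parity 0, sent cp 0 → ok
  c1: data parity 1, sent cp 1 → ok
  c2: data parity 0, sent cp 1 → mismatch
  c3: data parity 1, sent cp 1 → ok
  c4: data parity 0, sent cp 0 → ok
Exactly one row (r2) and one column (c2) fail → the flipped bit is at their intersection.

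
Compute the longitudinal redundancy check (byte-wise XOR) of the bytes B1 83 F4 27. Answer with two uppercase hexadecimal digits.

E1

XOR the bytes together:
  start with 0xB1
  0xB1 ⊕ 0x83 = 0x32
  0x32 ⊕ 0xF4 = 0xC6
  0xC6 ⊕ 0x27 = 0xE1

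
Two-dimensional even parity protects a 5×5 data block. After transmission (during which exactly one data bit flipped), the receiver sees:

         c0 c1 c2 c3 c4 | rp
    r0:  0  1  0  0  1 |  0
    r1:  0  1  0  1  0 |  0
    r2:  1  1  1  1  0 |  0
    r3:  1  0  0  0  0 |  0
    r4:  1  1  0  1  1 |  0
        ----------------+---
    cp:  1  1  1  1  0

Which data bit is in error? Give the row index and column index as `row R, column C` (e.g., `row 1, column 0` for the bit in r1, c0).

Recompute each row's even parity and compare to rp:
  r0: data parity 0, sent rp 0 → ok
  r1: data parity 0, sent rp 0 → ok
  r2: data parity 0, sent rp 0 → ok
  r3: data parity 1, sent rp 0 → mismatch
  r4: data parity 0, sent rp 0 → ok
Recompute each column's even parity and compare to cp:
  c0: data parity 1, sent cp 1 → ok
  c1: data parity 0, sent cp 1 → mismatch
  c2: data parity 1, sent cp 1 → ok
  c3: data parity 1, sent cp 1 → ok
  c4: data parity 0, sent cp 0 → ok
Exactly one row (r3) and one column (c1) fail → the flipped bit is at their intersection.

row 3, column 1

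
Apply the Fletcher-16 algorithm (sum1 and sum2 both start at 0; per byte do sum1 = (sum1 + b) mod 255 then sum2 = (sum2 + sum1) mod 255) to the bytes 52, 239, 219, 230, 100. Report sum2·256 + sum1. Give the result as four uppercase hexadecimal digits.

8A4B

Running sums (mod 255):
  after byte 0 (52): sum1=52, sum2=52
  after byte 1 (239): sum1=36, sum2=88
  after byte 2 (219): sum1=0, sum2=88
  after byte 3 (230): sum1=230, sum2=63
  after byte 4 (100): sum1=75, sum2=138
Checksum = sum2·256 + sum1 = 138·256 + 75 = 35403 = 0x8A4B.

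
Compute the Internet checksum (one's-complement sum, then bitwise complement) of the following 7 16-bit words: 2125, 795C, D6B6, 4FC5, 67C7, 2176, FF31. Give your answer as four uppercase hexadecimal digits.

B692

One's-complement addition (fold any carry out of bit 15 back into bit 0):
  0x2125 + 0x795C = 0x09A81
  0x9A81 + 0xD6B6 = 0x17137 → wrap carry → 0x7138
  0x7138 + 0x4FC5 = 0x0C0FD
  0xC0FD + 0x67C7 = 0x128C4 → wrap carry → 0x28C5
  0x28C5 + 0x2176 = 0x04A3B
  0x4A3B + 0xFF31 = 0x1496C → wrap carry → 0x496D
One's-complement sum = 0x496D.
Checksum = ~0x496D & 0xFFFF = 0xB692.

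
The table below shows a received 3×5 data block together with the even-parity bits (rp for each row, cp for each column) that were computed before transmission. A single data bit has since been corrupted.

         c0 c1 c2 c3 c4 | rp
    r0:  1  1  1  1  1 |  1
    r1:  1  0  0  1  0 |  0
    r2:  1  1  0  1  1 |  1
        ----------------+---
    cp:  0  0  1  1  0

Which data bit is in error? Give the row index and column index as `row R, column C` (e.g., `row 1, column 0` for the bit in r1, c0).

row 2, column 0

Recompute each row's even parity and compare to rp:
  r0: data parity 1, sent rp 1 → ok
  r1: data parity 0, sent rp 0 → ok
  r2: data parity 0, sent rp 1 → mismatch
Recompute each column's even parity and compare to cp:
  c0: data parity 1, sent cp 0 → mismatch
  c1: data parity 0, sent cp 0 → ok
  c2: data parity 1, sent cp 1 → ok
  c3: data parity 1, sent cp 1 → ok
  c4: data parity 0, sent cp 0 → ok
Exactly one row (r2) and one column (c0) fail → the flipped bit is at their intersection.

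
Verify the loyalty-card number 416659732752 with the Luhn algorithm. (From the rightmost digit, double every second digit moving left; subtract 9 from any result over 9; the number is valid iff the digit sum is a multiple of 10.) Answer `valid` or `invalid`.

From the right, keep odd positions and double even positions (subtract 9 from any doubled value over 9):
  doubled (positions 2,4,...): 1 4 5 1 3 8 → sum 22
  kept (positions 1,3,...): 2 7 3 9 6 1 → sum 28
Total = 50.
50 mod 10 = 0, so the number is valid.

valid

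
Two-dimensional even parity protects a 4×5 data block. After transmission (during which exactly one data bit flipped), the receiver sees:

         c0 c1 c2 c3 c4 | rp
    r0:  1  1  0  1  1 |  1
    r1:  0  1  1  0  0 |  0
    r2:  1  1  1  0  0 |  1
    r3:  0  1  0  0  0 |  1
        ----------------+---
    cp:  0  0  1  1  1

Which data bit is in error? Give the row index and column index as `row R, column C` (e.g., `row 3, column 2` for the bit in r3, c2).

row 0, column 2

Recompute each row's even parity and compare to rp:
  r0: data parity 0, sent rp 1 → mismatch
  r1: data parity 0, sent rp 0 → ok
  r2: data parity 1, sent rp 1 → ok
  r3: data parity 1, sent rp 1 → ok
Recompute each column's even parity and compare to cp:
  c0: data parity 0, sent cp 0 → ok
  c1: data parity 0, sent cp 0 → ok
  c2: data parity 0, sent cp 1 → mismatch
  c3: data parity 1, sent cp 1 → ok
  c4: data parity 1, sent cp 1 → ok
Exactly one row (r0) and one column (c2) fail → the flipped bit is at their intersection.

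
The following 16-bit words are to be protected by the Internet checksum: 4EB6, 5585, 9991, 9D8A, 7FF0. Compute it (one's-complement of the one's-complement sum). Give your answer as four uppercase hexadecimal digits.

One's-complement addition (fold any carry out of bit 15 back into bit 0):
  0x4EB6 + 0x5585 = 0x0A43B
  0xA43B + 0x9991 = 0x13DCC → wrap carry → 0x3DCD
  0x3DCD + 0x9D8A = 0x0DB57
  0xDB57 + 0x7FF0 = 0x15B47 → wrap carry → 0x5B48
One's-complement sum = 0x5B48.
Checksum = ~0x5B48 & 0xFFFF = 0xA4B7.

A4B7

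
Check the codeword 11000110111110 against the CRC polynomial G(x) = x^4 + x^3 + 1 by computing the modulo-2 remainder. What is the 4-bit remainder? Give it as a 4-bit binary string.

0000

Modulo-2 division of 11000110111110 by 11001:
  pos 0: 11000 XOR 11001 = 00001
  pos 4: 11101 XOR 11001 = 00100
  pos 6: 10011 XOR 11001 = 01010
  pos 7: 10101 XOR 11001 = 01100
  pos 8: 11001 XOR 11001 = 00000
Remainder = 0000 (zero — the frame passes the CRC check).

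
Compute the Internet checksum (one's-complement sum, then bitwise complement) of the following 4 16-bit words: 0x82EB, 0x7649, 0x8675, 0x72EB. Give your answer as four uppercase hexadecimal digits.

0D6A

One's-complement addition (fold any carry out of bit 15 back into bit 0):
  0x82EB + 0x7649 = 0x0F934
  0xF934 + 0x8675 = 0x17FA9 → wrap carry → 0x7FAA
  0x7FAA + 0x72EB = 0x0F295
One's-complement sum = 0xF295.
Checksum = ~0xF295 & 0xFFFF = 0x0D6A.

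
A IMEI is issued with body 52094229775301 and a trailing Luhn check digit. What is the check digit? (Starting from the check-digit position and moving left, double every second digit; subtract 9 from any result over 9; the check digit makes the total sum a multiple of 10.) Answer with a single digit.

8

Partial digits right→left: 1 0 3 5 7 7 9 2 2 4 9 0 2 5
Double every second digit counting from the check-digit position (so the 1st, 3rd, 5th, ... of the partial from the right).
  doubled (with −9 where >9): 2 6 5 9 4 9 4 → sum 39
  kept as-is: 0 5 7 2 4 0 5 → sum 23
Total = 39 + 23 = 62.
Check digit = (10 − (62 mod 10)) mod 10 = 8.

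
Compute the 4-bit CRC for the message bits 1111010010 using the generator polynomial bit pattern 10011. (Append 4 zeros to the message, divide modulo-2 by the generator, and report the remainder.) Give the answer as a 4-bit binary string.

Append 4 zeros: 11110100100000. Divide by 10011 (XOR where the leading bit is 1):
  pos 0: 11110 XOR 10011 = 01101
  pos 1: 11011 XOR 10011 = 01000
  pos 2: 10000 XOR 10011 = 00011
  pos 5: 11010 XOR 10011 = 01001
  pos 6: 10010 XOR 10011 = 00001
Remainder (last 4 bits) = 1000. This is the CRC / FCS.

1000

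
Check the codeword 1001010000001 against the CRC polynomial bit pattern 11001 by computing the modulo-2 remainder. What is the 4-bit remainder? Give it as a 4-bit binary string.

0000

Modulo-2 division of 1001010000001 by 11001:
  pos 0: 10010 XOR 11001 = 01011
  pos 1: 10111 XOR 11001 = 01110
  pos 2: 11100 XOR 11001 = 00101
  pos 4: 10100 XOR 11001 = 01101
  pos 5: 11010 XOR 11001 = 00011
  pos 8: 11001 XOR 11001 = 00000
Remainder = 0000 (zero — the frame passes the CRC check).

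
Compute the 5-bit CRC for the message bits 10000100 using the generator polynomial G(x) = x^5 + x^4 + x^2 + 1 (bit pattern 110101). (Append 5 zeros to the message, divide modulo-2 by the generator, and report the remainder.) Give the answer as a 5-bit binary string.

10111

Append 5 zeros: 1000010000000. Divide by 110101 (XOR where the leading bit is 1):
  pos 0: 100001 XOR 110101 = 010100
  pos 1: 101000 XOR 110101 = 011101
  pos 2: 111010 XOR 110101 = 001111
  pos 4: 111100 XOR 110101 = 001001
  pos 6: 100100 XOR 110101 = 010001
  pos 7: 100010 XOR 110101 = 010111
Remainder (last 5 bits) = 10111. This is the CRC / FCS.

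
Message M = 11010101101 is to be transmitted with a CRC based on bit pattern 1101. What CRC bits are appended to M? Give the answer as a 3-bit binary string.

010

Append 3 zeros: 11010101101000. Divide by 1101 (XOR where the leading bit is 1):
  pos 0: 1101 XOR 1101 = 0000
  pos 5: 1011 XOR 1101 = 0110
  pos 6: 1100 XOR 1101 = 0001
  pos 9: 1100 XOR 1101 = 0001
Remainder (last 3 bits) = 010. This is the CRC / FCS.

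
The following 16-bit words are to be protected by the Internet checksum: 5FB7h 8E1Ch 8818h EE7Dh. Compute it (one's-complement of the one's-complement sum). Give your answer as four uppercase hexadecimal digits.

9B95

One's-complement addition (fold any carry out of bit 15 back into bit 0):
  0x5FB7 + 0x8E1C = 0x0EDD3
  0xEDD3 + 0x8818 = 0x175EB → wrap carry → 0x75EC
  0x75EC + 0xEE7D = 0x16469 → wrap carry → 0x646A
One's-complement sum = 0x646A.
Checksum = ~0x646A & 0xFFFF = 0x9B95.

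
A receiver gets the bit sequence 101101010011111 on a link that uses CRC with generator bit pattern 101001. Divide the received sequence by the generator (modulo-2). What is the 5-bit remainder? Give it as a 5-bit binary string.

Modulo-2 division of 101101010011111 by 101001:
  pos 0: 101101 XOR 101001 = 000100
  pos 3: 100010 XOR 101001 = 001011
  pos 5: 101101 XOR 101001 = 000100
  pos 8: 100111 XOR 101001 = 001110
Remainder = 11101 (nonzero — an error is detected).

11101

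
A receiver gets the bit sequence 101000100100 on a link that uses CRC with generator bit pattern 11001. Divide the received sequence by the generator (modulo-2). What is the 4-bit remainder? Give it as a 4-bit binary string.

Modulo-2 division of 101000100100 by 11001:
  pos 0: 10100 XOR 11001 = 01101
  pos 1: 11010 XOR 11001 = 00011
  pos 4: 11100 XOR 11001 = 00101
  pos 6: 10110 XOR 11001 = 01111
  pos 7: 11110 XOR 11001 = 00111
Remainder = 0111 (nonzero — an error is detected).

0111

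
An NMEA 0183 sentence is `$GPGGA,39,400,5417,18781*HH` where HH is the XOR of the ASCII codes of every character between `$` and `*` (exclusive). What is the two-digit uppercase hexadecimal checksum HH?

XOR the ASCII codes of the payload characters:
  'G' = 0x47 → acc = 0x47
  'P' = 0x50 → acc = 0x17
  'G' = 0x47 → acc = 0x50
  'G' = 0x47 → acc = 0x17
  'A' = 0x41 → acc = 0x56
  ',' = 0x2C → acc = 0x7A
  '3' = 0x33 → acc = 0x49
  '9' = 0x39 → acc = 0x70
  ',' = 0x2C → acc = 0x5C
  '4' = 0x34 → acc = 0x68
  '0' = 0x30 → acc = 0x58
  '0' = 0x30 → acc = 0x68
  ',' = 0x2C → acc = 0x44
  '5' = 0x35 → acc = 0x71
  '4' = 0x34 → acc = 0x45
  '1' = 0x31 → acc = 0x74
  '7' = 0x37 → acc = 0x43
  ',' = 0x2C → acc = 0x6F
  '1' = 0x31 → acc = 0x5E
  '8' = 0x38 → acc = 0x66
  '7' = 0x37 → acc = 0x51
  '8' = 0x38 → acc = 0x69
  '1' = 0x31 → acc = 0x58
Checksum = 0x58.

58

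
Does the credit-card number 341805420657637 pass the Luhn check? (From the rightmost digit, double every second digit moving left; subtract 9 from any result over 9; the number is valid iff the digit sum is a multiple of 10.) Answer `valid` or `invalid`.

From the right, keep odd positions and double even positions (subtract 9 from any doubled value over 9):
  doubled (positions 2,4,...): 6 5 3 4 1 7 8 → sum 34
  kept (positions 1,3,...): 7 6 5 0 4 0 1 3 → sum 26
Total = 60.
60 mod 10 = 0, so the number is valid.

valid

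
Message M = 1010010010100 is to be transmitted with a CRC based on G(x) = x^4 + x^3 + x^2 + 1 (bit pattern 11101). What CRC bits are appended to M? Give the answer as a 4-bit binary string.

Append 4 zeros: 10100100101000000. Divide by 11101 (XOR where the leading bit is 1):
  pos 0: 10100 XOR 11101 = 01001
  pos 1: 10011 XOR 11101 = 01110
  pos 2: 11100 XOR 11101 = 00001
  pos 6: 10101 XOR 11101 = 01000
  pos 7: 10000 XOR 11101 = 01101
  pos 8: 11010 XOR 11101 = 00111
  pos 10: 11100 XOR 11101 = 00001
Remainder (last 4 bits) = 0100. This is the CRC / FCS.

0100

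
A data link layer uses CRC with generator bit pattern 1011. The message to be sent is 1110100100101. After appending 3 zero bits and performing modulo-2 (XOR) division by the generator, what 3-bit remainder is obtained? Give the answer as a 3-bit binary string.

110

Append 3 zeros: 1110100100101000. Divide by 1011 (XOR where the leading bit is 1):
  pos 0: 1110 XOR 1011 = 0101
  pos 1: 1011 XOR 1011 = 0000
  pos 7: 1001 XOR 1011 = 0010
  pos 9: 1001 XOR 1011 = 0010
  pos 11: 1000 XOR 1011 = 0011
Remainder (last 3 bits) = 110. This is the CRC / FCS.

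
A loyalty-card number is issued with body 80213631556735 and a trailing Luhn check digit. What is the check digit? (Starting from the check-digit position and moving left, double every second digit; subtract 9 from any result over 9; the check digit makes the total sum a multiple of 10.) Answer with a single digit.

Partial digits right→left: 5 3 7 6 5 5 1 3 6 3 1 2 0 8
Double every second digit counting from the check-digit position (so the 1st, 3rd, 5th, ... of the partial from the right).
  doubled (with −9 where >9): 1 5 1 2 3 2 0 → sum 14
  kept as-is: 3 6 5 3 3 2 8 → sum 30
Total = 14 + 30 = 44.
Check digit = (10 − (44 mod 10)) mod 10 = 6.

6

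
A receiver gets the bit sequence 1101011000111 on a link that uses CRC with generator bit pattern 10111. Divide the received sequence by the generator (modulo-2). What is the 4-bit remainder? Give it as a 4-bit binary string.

Modulo-2 division of 1101011000111 by 10111:
  pos 0: 11010 XOR 10111 = 01101
  pos 1: 11011 XOR 10111 = 01100
  pos 2: 11001 XOR 10111 = 01110
  pos 3: 11100 XOR 10111 = 01011
  pos 4: 10110 XOR 10111 = 00001
  pos 8: 10111 XOR 10111 = 00000
Remainder = 0000 (zero — the frame passes the CRC check).

0000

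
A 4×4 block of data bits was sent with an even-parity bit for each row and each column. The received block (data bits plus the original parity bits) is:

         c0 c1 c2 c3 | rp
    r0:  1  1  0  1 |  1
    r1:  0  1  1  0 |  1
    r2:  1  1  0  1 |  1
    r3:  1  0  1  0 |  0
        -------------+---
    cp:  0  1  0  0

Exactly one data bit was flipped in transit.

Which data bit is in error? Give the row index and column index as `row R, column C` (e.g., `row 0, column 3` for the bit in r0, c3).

Recompute each row's even parity and compare to rp:
  r0: data parity 1, sent rp 1 → ok
  r1: data parity 0, sent rp 1 → mismatch
  r2: data parity 1, sent rp 1 → ok
  r3: data parity 0, sent rp 0 → ok
Recompute each column's even parity and compare to cp:
  c0: data parity 1, sent cp 0 → mismatch
  c1: data parity 1, sent cp 1 → ok
  c2: data parity 0, sent cp 0 → ok
  c3: data parity 0, sent cp 0 → ok
Exactly one row (r1) and one column (c0) fail → the flipped bit is at their intersection.

row 1, column 0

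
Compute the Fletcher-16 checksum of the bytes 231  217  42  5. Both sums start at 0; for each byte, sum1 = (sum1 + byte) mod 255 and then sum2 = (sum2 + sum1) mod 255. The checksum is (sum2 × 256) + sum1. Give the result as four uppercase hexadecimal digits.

Running sums (mod 255):
  after byte 0 (231): sum1=231, sum2=231
  after byte 1 (217): sum1=193, sum2=169
  after byte 2 (42): sum1=235, sum2=149
  after byte 3 (5): sum1=240, sum2=134
Checksum = sum2·256 + sum1 = 134·256 + 240 = 34544 = 0x86F0.

86F0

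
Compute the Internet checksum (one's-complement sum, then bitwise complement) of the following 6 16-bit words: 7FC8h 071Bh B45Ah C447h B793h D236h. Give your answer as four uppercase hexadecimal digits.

76AF

One's-complement addition (fold any carry out of bit 15 back into bit 0):
  0x7FC8 + 0x071B = 0x086E3
  0x86E3 + 0xB45A = 0x13B3D → wrap carry → 0x3B3E
  0x3B3E + 0xC447 = 0x0FF85
  0xFF85 + 0xB793 = 0x1B718 → wrap carry → 0xB719
  0xB719 + 0xD236 = 0x1894F → wrap carry → 0x8950
One's-complement sum = 0x8950.
Checksum = ~0x8950 & 0xFFFF = 0x76AF.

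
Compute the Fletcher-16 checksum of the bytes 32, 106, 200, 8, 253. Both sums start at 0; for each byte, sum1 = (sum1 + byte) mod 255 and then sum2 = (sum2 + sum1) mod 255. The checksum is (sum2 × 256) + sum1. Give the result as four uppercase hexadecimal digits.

B259

Running sums (mod 255):
  after byte 0 (32): sum1=32, sum2=32
  after byte 1 (106): sum1=138, sum2=170
  after byte 2 (200): sum1=83, sum2=253
  after byte 3 (8): sum1=91, sum2=89
  after byte 4 (253): sum1=89, sum2=178
Checksum = sum2·256 + sum1 = 178·256 + 89 = 45657 = 0xB259.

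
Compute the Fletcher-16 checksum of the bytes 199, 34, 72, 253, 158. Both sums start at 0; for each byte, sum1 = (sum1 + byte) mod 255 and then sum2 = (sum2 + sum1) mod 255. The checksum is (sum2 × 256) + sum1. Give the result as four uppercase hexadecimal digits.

Running sums (mod 255):
  after byte 0 (199): sum1=199, sum2=199
  after byte 1 (34): sum1=233, sum2=177
  after byte 2 (72): sum1=50, sum2=227
  after byte 3 (253): sum1=48, sum2=20
  after byte 4 (158): sum1=206, sum2=226
Checksum = sum2·256 + sum1 = 226·256 + 206 = 58062 = 0xE2CE.

E2CE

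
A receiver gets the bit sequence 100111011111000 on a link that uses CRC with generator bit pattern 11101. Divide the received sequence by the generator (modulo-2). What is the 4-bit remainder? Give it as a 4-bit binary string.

1101

Modulo-2 division of 100111011111000 by 11101:
  pos 0: 10011 XOR 11101 = 01110
  pos 1: 11101 XOR 11101 = 00000
  pos 7: 11111 XOR 11101 = 00010
  pos 10: 10000 XOR 11101 = 01101
Remainder = 1101 (nonzero — an error is detected).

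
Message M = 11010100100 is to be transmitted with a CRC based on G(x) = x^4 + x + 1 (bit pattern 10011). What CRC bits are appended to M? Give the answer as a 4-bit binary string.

Append 4 zeros: 110101001000000. Divide by 10011 (XOR where the leading bit is 1):
  pos 0: 11010 XOR 10011 = 01001
  pos 1: 10011 XOR 10011 = 00000
  pos 8: 10000 XOR 10011 = 00011
Remainder (last 4 bits) = 1100. This is the CRC / FCS.

1100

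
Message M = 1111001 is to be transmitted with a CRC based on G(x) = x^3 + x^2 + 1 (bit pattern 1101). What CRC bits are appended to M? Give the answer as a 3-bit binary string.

Append 3 zeros: 1111001000. Divide by 1101 (XOR where the leading bit is 1):
  pos 0: 1111 XOR 1101 = 0010
  pos 2: 1000 XOR 1101 = 0101
  pos 3: 1011 XOR 1101 = 0110
  pos 4: 1100 XOR 1101 = 0001
Remainder (last 3 bits) = 100. This is the CRC / FCS.

100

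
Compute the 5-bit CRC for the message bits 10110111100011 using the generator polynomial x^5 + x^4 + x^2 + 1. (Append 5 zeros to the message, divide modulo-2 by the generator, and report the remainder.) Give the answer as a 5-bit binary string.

Append 5 zeros: 1011011110001100000. Divide by 110101 (XOR where the leading bit is 1):
  pos 0: 101101 XOR 110101 = 011000
  pos 1: 110001 XOR 110101 = 000100
  pos 4: 100110 XOR 110101 = 010011
  pos 5: 100110 XOR 110101 = 010011
  pos 6: 100110 XOR 110101 = 010011
  pos 7: 100111 XOR 110101 = 010010
  pos 8: 100101 XOR 110101 = 010000
  pos 9: 100000 XOR 110101 = 010101
  pos 10: 101010 XOR 110101 = 011111
  pos 11: 111110 XOR 110101 = 001011
  pos 13: 101100 XOR 110101 = 011001
Remainder (last 5 bits) = 11001. This is the CRC / FCS.

11001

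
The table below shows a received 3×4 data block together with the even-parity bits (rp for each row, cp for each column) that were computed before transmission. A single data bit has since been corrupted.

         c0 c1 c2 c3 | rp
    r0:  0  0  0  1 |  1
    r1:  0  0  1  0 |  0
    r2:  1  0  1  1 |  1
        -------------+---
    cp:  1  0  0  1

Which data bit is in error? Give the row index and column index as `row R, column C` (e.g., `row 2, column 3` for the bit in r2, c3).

Recompute each row's even parity and compare to rp:
  r0: data parity 1, sent rp 1 → ok
  r1: data parity 1, sent rp 0 → mismatch
  r2: data parity 1, sent rp 1 → ok
Recompute each column's even parity and compare to cp:
  c0: data parity 1, sent cp 1 → ok
  c1: data parity 0, sent cp 0 → ok
  c2: data parity 0, sent cp 0 → ok
  c3: data parity 0, sent cp 1 → mismatch
Exactly one row (r1) and one column (c3) fail → the flipped bit is at their intersection.

row 1, column 3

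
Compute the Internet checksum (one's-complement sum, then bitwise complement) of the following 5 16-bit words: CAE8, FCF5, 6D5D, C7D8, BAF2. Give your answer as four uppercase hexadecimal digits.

One's-complement addition (fold any carry out of bit 15 back into bit 0):
  0xCAE8 + 0xFCF5 = 0x1C7DD → wrap carry → 0xC7DE
  0xC7DE + 0x6D5D = 0x1353B → wrap carry → 0x353C
  0x353C + 0xC7D8 = 0x0FD14
  0xFD14 + 0xBAF2 = 0x1B806 → wrap carry → 0xB807
One's-complement sum = 0xB807.
Checksum = ~0xB807 & 0xFFFF = 0x47F8.

47F8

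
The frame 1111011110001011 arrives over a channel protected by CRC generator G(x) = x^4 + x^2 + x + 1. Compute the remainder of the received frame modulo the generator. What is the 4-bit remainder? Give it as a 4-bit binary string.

0010

Modulo-2 division of 1111011110001011 by 10111:
  pos 0: 11110 XOR 10111 = 01001
  pos 1: 10011 XOR 10111 = 00100
  pos 3: 10011 XOR 10111 = 00100
  pos 5: 10010 XOR 10111 = 00101
  pos 7: 10100 XOR 10111 = 00011
  pos 10: 11101 XOR 10111 = 01010
  pos 11: 10101 XOR 10111 = 00010
Remainder = 0010 (nonzero — an error is detected).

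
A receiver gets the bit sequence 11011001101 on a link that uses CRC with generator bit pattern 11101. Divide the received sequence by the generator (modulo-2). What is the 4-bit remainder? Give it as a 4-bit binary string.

Modulo-2 division of 11011001101 by 11101:
  pos 0: 11011 XOR 11101 = 00110
  pos 2: 11000 XOR 11101 = 00101
  pos 4: 10111 XOR 11101 = 01010
  pos 5: 10100 XOR 11101 = 01001
  pos 6: 10011 XOR 11101 = 01110
Remainder = 1110 (nonzero — an error is detected).

1110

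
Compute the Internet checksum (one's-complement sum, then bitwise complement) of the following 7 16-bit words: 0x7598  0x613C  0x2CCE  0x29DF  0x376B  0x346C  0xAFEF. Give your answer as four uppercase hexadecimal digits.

B6B6

One's-complement addition (fold any carry out of bit 15 back into bit 0):
  0x7598 + 0x613C = 0x0D6D4
  0xD6D4 + 0x2CCE = 0x103A2 → wrap carry → 0x03A3
  0x03A3 + 0x29DF = 0x02D82
  0x2D82 + 0x376B = 0x064ED
  0x64ED + 0x346C = 0x09959
  0x9959 + 0xAFEF = 0x14948 → wrap carry → 0x4949
One's-complement sum = 0x4949.
Checksum = ~0x4949 & 0xFFFF = 0xB6B6.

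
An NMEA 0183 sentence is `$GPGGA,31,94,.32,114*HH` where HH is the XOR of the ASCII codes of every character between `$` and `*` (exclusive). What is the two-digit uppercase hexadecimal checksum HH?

XOR the ASCII codes of the payload characters:
  'G' = 0x47 → acc = 0x47
  'P' = 0x50 → acc = 0x17
  'G' = 0x47 → acc = 0x50
  'G' = 0x47 → acc = 0x17
  'A' = 0x41 → acc = 0x56
  ',' = 0x2C → acc = 0x7A
  '3' = 0x33 → acc = 0x49
  '1' = 0x31 → acc = 0x78
  ',' = 0x2C → acc = 0x54
  '9' = 0x39 → acc = 0x6D
  '4' = 0x34 → acc = 0x59
  ',' = 0x2C → acc = 0x75
  '.' = 0x2E → acc = 0x5B
  '3' = 0x33 → acc = 0x68
  '2' = 0x32 → acc = 0x5A
  ',' = 0x2C → acc = 0x76
  '1' = 0x31 → acc = 0x47
  '1' = 0x31 → acc = 0x76
  '4' = 0x34 → acc = 0x42
Checksum = 0x42.

42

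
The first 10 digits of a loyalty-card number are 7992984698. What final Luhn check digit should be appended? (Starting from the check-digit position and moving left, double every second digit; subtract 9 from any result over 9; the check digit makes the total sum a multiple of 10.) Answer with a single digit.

Partial digits right→left: 8 9 6 4 8 9 2 9 9 7
Double every second digit counting from the check-digit position (so the 1st, 3rd, 5th, ... of the partial from the right).
  doubled (with −9 where >9): 7 3 7 4 9 → sum 30
  kept as-is: 9 4 9 9 7 → sum 38
Total = 30 + 38 = 68.
Check digit = (10 − (68 mod 10)) mod 10 = 2.

2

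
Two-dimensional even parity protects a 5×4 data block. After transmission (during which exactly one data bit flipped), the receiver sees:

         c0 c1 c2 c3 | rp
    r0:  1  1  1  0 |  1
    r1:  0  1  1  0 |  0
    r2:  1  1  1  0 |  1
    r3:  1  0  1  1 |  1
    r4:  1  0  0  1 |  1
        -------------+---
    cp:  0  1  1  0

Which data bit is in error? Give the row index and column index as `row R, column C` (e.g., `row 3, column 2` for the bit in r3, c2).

row 4, column 2

Recompute each row's even parity and compare to rp:
  r0: data parity 1, sent rp 1 → ok
  r1: data parity 0, sent rp 0 → ok
  r2: data parity 1, sent rp 1 → ok
  r3: data parity 1, sent rp 1 → ok
  r4: data parity 0, sent rp 1 → mismatch
Recompute each column's even parity and compare to cp:
  c0: data parity 0, sent cp 0 → ok
  c1: data parity 1, sent cp 1 → ok
  c2: data parity 0, sent cp 1 → mismatch
  c3: data parity 0, sent cp 0 → ok
Exactly one row (r4) and one column (c2) fail → the flipped bit is at their intersection.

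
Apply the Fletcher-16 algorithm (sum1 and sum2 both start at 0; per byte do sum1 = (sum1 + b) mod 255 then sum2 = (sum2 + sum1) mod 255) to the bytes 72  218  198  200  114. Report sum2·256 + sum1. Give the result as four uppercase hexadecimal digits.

2D25

Running sums (mod 255):
  after byte 0 (72): sum1=72, sum2=72
  after byte 1 (218): sum1=35, sum2=107
  after byte 2 (198): sum1=233, sum2=85
  after byte 3 (200): sum1=178, sum2=8
  after byte 4 (114): sum1=37, sum2=45
Checksum = sum2·256 + sum1 = 45·256 + 37 = 11557 = 0x2D25.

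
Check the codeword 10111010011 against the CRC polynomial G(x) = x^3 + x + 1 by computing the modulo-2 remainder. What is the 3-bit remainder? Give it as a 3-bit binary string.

000

Modulo-2 division of 10111010011 by 1011:
  pos 0: 1011 XOR 1011 = 0000
  pos 4: 1010 XOR 1011 = 0001
  pos 7: 1011 XOR 1011 = 0000
Remainder = 000 (zero — the frame passes the CRC check).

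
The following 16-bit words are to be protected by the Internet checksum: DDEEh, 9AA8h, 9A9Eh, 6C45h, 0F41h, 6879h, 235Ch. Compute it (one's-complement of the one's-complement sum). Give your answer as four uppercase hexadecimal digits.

E56D

One's-complement addition (fold any carry out of bit 15 back into bit 0):
  0xDDEE + 0x9AA8 = 0x17896 → wrap carry → 0x7897
  0x7897 + 0x9A9E = 0x11335 → wrap carry → 0x1336
  0x1336 + 0x6C45 = 0x07F7B
  0x7F7B + 0x0F41 = 0x08EBC
  0x8EBC + 0x6879 = 0x0F735
  0xF735 + 0x235C = 0x11A91 → wrap carry → 0x1A92
One's-complement sum = 0x1A92.
Checksum = ~0x1A92 & 0xFFFF = 0xE56D.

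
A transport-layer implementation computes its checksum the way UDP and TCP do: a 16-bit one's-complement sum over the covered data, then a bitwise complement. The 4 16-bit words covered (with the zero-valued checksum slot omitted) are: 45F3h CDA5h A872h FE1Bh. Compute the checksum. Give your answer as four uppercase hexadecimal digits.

One's-complement addition (fold any carry out of bit 15 back into bit 0):
  0x45F3 + 0xCDA5 = 0x11398 → wrap carry → 0x1399
  0x1399 + 0xA872 = 0x0BC0B
  0xBC0B + 0xFE1B = 0x1BA26 → wrap carry → 0xBA27
One's-complement sum = 0xBA27.
Checksum = ~0xBA27 & 0xFFFF = 0x45D8.

45D8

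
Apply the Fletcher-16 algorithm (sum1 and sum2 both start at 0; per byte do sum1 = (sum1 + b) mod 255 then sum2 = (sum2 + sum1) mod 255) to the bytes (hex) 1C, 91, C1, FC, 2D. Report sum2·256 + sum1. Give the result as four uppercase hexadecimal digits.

Running sums (mod 255):
  after byte 0 (1C): sum1=28, sum2=28
  after byte 1 (91): sum1=173, sum2=201
  after byte 2 (C1): sum1=111, sum2=57
  after byte 3 (FC): sum1=108, sum2=165
  after byte 4 (2D): sum1=153, sum2=63
Checksum = sum2·256 + sum1 = 63·256 + 153 = 16281 = 0x3F99.

3F99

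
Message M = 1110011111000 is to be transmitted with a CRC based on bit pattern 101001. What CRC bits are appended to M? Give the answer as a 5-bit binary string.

Append 5 zeros: 111001111100000000. Divide by 101001 (XOR where the leading bit is 1):
  pos 0: 111001 XOR 101001 = 010000
  pos 1: 100001 XOR 101001 = 001000
  pos 3: 100011 XOR 101001 = 001010
  pos 5: 101010 XOR 101001 = 000011
  pos 9: 110000 XOR 101001 = 011001
  pos 10: 110010 XOR 101001 = 011011
  pos 11: 110110 XOR 101001 = 011111
  pos 12: 111110 XOR 101001 = 010111
Remainder (last 5 bits) = 10111. This is the CRC / FCS.

10111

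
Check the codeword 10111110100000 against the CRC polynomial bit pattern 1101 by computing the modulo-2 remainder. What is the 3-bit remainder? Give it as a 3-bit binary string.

Modulo-2 division of 10111110100000 by 1101:
  pos 0: 1011 XOR 1101 = 0110
  pos 1: 1101 XOR 1101 = 0000
  pos 5: 1101 XOR 1101 = 0000
Remainder = 000 (zero — the frame passes the CRC check).

000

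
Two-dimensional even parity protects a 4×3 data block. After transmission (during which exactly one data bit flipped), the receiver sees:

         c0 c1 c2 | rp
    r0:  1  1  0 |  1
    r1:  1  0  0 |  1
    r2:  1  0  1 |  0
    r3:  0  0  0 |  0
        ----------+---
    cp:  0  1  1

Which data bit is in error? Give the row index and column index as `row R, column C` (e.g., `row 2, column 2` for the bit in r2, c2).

Recompute each row's even parity and compare to rp:
  r0: data parity 0, sent rp 1 → mismatch
  r1: data parity 1, sent rp 1 → ok
  r2: data parity 0, sent rp 0 → ok
  r3: data parity 0, sent rp 0 → ok
Recompute each column's even parity and compare to cp:
  c0: data parity 1, sent cp 0 → mismatch
  c1: data parity 1, sent cp 1 → ok
  c2: data parity 1, sent cp 1 → ok
Exactly one row (r0) and one column (c0) fail → the flipped bit is at their intersection.

row 0, column 0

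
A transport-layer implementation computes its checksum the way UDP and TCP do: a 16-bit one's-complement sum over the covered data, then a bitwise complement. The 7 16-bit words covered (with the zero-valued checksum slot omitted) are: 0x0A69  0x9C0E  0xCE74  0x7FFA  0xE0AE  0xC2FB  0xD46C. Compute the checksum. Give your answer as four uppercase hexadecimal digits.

9301

One's-complement addition (fold any carry out of bit 15 back into bit 0):
  0x0A69 + 0x9C0E = 0x0A677
  0xA677 + 0xCE74 = 0x174EB → wrap carry → 0x74EC
  0x74EC + 0x7FFA = 0x0F4E6
  0xF4E6 + 0xE0AE = 0x1D594 → wrap carry → 0xD595
  0xD595 + 0xC2FB = 0x19890 → wrap carry → 0x9891
  0x9891 + 0xD46C = 0x16CFD → wrap carry → 0x6CFE
One's-complement sum = 0x6CFE.
Checksum = ~0x6CFE & 0xFFFF = 0x9301.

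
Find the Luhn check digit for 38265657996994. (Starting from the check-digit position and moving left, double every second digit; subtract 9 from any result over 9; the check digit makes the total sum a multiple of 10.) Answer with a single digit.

7

Partial digits right→left: 4 9 9 6 9 9 7 5 6 5 6 2 8 3
Double every second digit counting from the check-digit position (so the 1st, 3rd, 5th, ... of the partial from the right).
  doubled (with −9 where >9): 8 9 9 5 3 3 7 → sum 44
  kept as-is: 9 6 9 5 5 2 3 → sum 39
Total = 44 + 39 = 83.
Check digit = (10 − (83 mod 10)) mod 10 = 7.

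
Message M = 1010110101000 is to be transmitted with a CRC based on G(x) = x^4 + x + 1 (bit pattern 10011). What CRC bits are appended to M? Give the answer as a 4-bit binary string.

Append 4 zeros: 10101101010000000. Divide by 10011 (XOR where the leading bit is 1):
  pos 0: 10101 XOR 10011 = 00110
  pos 2: 11010 XOR 10011 = 01001
  pos 3: 10011 XOR 10011 = 00000
  pos 9: 10000 XOR 10011 = 00011
  pos 12: 11000 XOR 10011 = 01011
Remainder (last 4 bits) = 1011. This is the CRC / FCS.

1011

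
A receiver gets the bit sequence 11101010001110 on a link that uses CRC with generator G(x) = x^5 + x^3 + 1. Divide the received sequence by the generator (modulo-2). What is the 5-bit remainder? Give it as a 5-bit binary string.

11010

Modulo-2 division of 11101010001110 by 101001:
  pos 0: 111010 XOR 101001 = 010011
  pos 1: 100111 XOR 101001 = 001110
  pos 3: 111000 XOR 101001 = 010001
  pos 4: 100010 XOR 101001 = 001011
  pos 6: 101111 XOR 101001 = 000110
Remainder = 11010 (nonzero — an error is detected).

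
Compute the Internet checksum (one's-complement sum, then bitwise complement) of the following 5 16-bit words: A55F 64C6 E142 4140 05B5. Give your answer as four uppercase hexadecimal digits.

One's-complement addition (fold any carry out of bit 15 back into bit 0):
  0xA55F + 0x64C6 = 0x10A25 → wrap carry → 0x0A26
  0x0A26 + 0xE142 = 0x0EB68
  0xEB68 + 0x4140 = 0x12CA8 → wrap carry → 0x2CA9
  0x2CA9 + 0x05B5 = 0x0325E
One's-complement sum = 0x325E.
Checksum = ~0x325E & 0xFFFF = 0xCDA1.

CDA1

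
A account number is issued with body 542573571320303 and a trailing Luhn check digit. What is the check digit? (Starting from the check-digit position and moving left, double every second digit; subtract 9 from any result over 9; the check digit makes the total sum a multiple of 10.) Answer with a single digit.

9

Partial digits right→left: 3 0 3 0 2 3 1 7 5 3 7 5 2 4 5
Double every second digit counting from the check-digit position (so the 1st, 3rd, 5th, ... of the partial from the right).
  doubled (with −9 where >9): 6 6 4 2 1 5 4 1 → sum 29
  kept as-is: 0 0 3 7 3 5 4 → sum 22
Total = 29 + 22 = 51.
Check digit = (10 − (51 mod 10)) mod 10 = 9.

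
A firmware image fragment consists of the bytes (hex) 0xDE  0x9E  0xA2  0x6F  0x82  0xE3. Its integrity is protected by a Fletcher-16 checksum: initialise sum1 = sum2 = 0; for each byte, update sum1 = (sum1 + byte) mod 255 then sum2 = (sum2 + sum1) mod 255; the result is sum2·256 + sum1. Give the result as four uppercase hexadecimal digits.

Running sums (mod 255):
  after byte 0 (0xDE): sum1=222, sum2=222
  after byte 1 (0x9E): sum1=125, sum2=92
  after byte 2 (0xA2): sum1=32, sum2=124
  after byte 3 (0x6F): sum1=143, sum2=12
  after byte 4 (0x82): sum1=18, sum2=30
  after byte 5 (0xE3): sum1=245, sum2=20
Checksum = sum2·256 + sum1 = 20·256 + 245 = 5365 = 0x14F5.

14F5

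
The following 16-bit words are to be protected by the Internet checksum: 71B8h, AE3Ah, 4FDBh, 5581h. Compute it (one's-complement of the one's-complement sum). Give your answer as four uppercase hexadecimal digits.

One's-complement addition (fold any carry out of bit 15 back into bit 0):
  0x71B8 + 0xAE3A = 0x11FF2 → wrap carry → 0x1FF3
  0x1FF3 + 0x4FDB = 0x06FCE
  0x6FCE + 0x5581 = 0x0C54F
One's-complement sum = 0xC54F.
Checksum = ~0xC54F & 0xFFFF = 0x3AB0.

3AB0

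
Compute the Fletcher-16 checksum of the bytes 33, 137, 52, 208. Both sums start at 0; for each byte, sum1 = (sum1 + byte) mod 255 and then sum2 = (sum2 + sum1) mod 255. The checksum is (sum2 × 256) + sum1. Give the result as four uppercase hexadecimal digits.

5AAF

Running sums (mod 255):
  after byte 0 (33): sum1=33, sum2=33
  after byte 1 (137): sum1=170, sum2=203
  after byte 2 (52): sum1=222, sum2=170
  after byte 3 (208): sum1=175, sum2=90
Checksum = sum2·256 + sum1 = 90·256 + 175 = 23215 = 0x5AAF.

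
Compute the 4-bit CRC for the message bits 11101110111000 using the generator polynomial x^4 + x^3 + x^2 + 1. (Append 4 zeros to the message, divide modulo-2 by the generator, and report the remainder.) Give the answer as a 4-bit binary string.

1101

Append 4 zeros: 111011101110000000. Divide by 11101 (XOR where the leading bit is 1):
  pos 0: 11101 XOR 11101 = 00000
  pos 5: 11011 XOR 11101 = 00110
  pos 7: 11010 XOR 11101 = 00111
  pos 9: 11100 XOR 11101 = 00001
  pos 13: 10000 XOR 11101 = 01101
Remainder (last 4 bits) = 1101. This is the CRC / FCS.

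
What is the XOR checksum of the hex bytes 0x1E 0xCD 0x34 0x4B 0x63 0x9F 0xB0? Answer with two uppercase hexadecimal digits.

E0

XOR the bytes together:
  start with 0x1E
  0x1E ⊕ 0xCD = 0xD3
  0xD3 ⊕ 0x34 = 0xE7
  0xE7 ⊕ 0x4B = 0xAC
  0xAC ⊕ 0x63 = 0xCF
  0xCF ⊕ 0x9F = 0x50
  0x50 ⊕ 0xB0 = 0xE0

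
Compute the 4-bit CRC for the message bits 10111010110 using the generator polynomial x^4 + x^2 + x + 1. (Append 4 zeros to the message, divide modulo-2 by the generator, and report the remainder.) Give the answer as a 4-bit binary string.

Append 4 zeros: 101110101100000. Divide by 10111 (XOR where the leading bit is 1):
  pos 0: 10111 XOR 10111 = 00000
  pos 6: 10110 XOR 10111 = 00001
  pos 10: 10000 XOR 10111 = 00111
Remainder (last 4 bits) = 0111. This is the CRC / FCS.

0111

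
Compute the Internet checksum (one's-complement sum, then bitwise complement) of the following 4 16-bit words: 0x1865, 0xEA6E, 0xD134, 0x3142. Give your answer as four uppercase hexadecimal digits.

One's-complement addition (fold any carry out of bit 15 back into bit 0):
  0x1865 + 0xEA6E = 0x102D3 → wrap carry → 0x02D4
  0x02D4 + 0xD134 = 0x0D408
  0xD408 + 0x3142 = 0x1054A → wrap carry → 0x054B
One's-complement sum = 0x054B.
Checksum = ~0x054B & 0xFFFF = 0xFAB4.

FAB4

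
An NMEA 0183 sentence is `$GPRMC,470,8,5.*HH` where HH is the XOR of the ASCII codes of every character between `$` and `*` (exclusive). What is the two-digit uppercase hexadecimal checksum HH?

77

XOR the ASCII codes of the payload characters:
  'G' = 0x47 → acc = 0x47
  'P' = 0x50 → acc = 0x17
  'R' = 0x52 → acc = 0x45
  'M' = 0x4D → acc = 0x08
  'C' = 0x43 → acc = 0x4B
  ',' = 0x2C → acc = 0x67
  '4' = 0x34 → acc = 0x53
  '7' = 0x37 → acc = 0x64
  '0' = 0x30 → acc = 0x54
  ',' = 0x2C → acc = 0x78
  '8' = 0x38 → acc = 0x40
  ',' = 0x2C → acc = 0x6C
  '5' = 0x35 → acc = 0x59
  '.' = 0x2E → acc = 0x77
Checksum = 0x77.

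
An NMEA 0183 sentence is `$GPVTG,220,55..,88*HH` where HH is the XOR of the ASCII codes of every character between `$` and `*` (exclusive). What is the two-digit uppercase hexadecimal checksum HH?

4E

XOR the ASCII codes of the payload characters:
  'G' = 0x47 → acc = 0x47
  'P' = 0x50 → acc = 0x17
  'V' = 0x56 → acc = 0x41
  'T' = 0x54 → acc = 0x15
  'G' = 0x47 → acc = 0x52
  ',' = 0x2C → acc = 0x7E
  '2' = 0x32 → acc = 0x4C
  '2' = 0x32 → acc = 0x7E
  '0' = 0x30 → acc = 0x4E
  ',' = 0x2C → acc = 0x62
  '5' = 0x35 → acc = 0x57
  '5' = 0x35 → acc = 0x62
  '.' = 0x2E → acc = 0x4C
  '.' = 0x2E → acc = 0x62
  ',' = 0x2C → acc = 0x4E
  '8' = 0x38 → acc = 0x76
  '8' = 0x38 → acc = 0x4E
Checksum = 0x4E.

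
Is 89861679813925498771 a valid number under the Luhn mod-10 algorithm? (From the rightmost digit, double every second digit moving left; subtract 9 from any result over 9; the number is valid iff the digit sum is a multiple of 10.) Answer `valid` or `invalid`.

From the right, keep odd positions and double even positions (subtract 9 from any doubled value over 9):
  doubled (positions 2,4,...): 5 7 8 4 6 7 5 2 7 7 → sum 58
  kept (positions 1,3,...): 1 7 9 5 9 1 9 6 6 9 → sum 62
Total = 120.
120 mod 10 = 0, so the number is valid.

valid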